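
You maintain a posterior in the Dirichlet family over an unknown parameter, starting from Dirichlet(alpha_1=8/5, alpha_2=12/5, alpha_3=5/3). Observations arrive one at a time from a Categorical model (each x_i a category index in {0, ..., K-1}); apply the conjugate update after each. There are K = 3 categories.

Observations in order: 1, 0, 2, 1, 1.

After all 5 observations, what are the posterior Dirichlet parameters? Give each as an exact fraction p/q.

obs 1: x=1 → posterior Dirichlet(8/5, 17/5, 5/3)
obs 2: x=0 → posterior Dirichlet(13/5, 17/5, 5/3)
obs 3: x=2 → posterior Dirichlet(13/5, 17/5, 8/3)
obs 4: x=1 → posterior Dirichlet(13/5, 22/5, 8/3)
obs 5: x=1 → posterior Dirichlet(13/5, 27/5, 8/3)

alpha_1=13/5, alpha_2=27/5, alpha_3=8/3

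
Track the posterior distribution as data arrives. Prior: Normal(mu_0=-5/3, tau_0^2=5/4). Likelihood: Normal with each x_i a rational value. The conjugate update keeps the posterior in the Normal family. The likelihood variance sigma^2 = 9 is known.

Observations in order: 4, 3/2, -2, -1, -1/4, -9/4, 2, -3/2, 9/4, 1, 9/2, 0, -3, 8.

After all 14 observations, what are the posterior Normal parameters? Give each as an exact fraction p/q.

mu_0=25/424, tau_0^2=45/106

obs 1: x=4 → posterior Normal(-40/41, 45/41)
obs 2: x=3/2 → posterior Normal(-65/92, 45/46)
obs 3: x=-2 → posterior Normal(-5/6, 15/17)
obs 4: x=-1 → posterior Normal(-95/112, 45/56)
obs 5: x=-1/4 → posterior Normal(-195/244, 45/61)
obs 6: x=-9/4 → posterior Normal(-10/11, 15/22)
obs 7: x=2 → posterior Normal(-50/71, 45/71)
obs 8: x=-3/2 → posterior Normal(-115/152, 45/76)
obs 9: x=9/4 → posterior Normal(-185/324, 5/9)
obs 10: x=1 → posterior Normal(-165/344, 45/86)
obs 11: x=9/2 → posterior Normal(-75/364, 45/91)
obs 12: x=0 → posterior Normal(-25/128, 15/32)
obs 13: x=-3 → posterior Normal(-135/404, 45/101)
obs 14: x=8 → posterior Normal(25/424, 45/106)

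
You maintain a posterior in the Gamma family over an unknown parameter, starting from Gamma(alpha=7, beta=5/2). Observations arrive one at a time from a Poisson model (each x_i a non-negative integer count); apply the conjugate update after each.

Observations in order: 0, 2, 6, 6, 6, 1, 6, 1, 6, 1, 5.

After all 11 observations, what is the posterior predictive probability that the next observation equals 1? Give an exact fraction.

1766952069974187646950255222804424353682287834000607607510406650325882/15671259391994553286269466628053939798819183268421277818043959164621761

obs 1: x=0 → posterior Gamma(7, 7/2)
obs 2: x=2 → posterior Gamma(9, 9/2)
obs 3: x=6 → posterior Gamma(15, 11/2)
obs 4: x=6 → posterior Gamma(21, 13/2)
obs 5: x=6 → posterior Gamma(27, 15/2)
obs 6: x=1 → posterior Gamma(28, 17/2)
obs 7: x=6 → posterior Gamma(34, 19/2)
obs 8: x=1 → posterior Gamma(35, 21/2)
obs 9: x=6 → posterior Gamma(41, 23/2)
obs 10: x=1 → posterior Gamma(42, 25/2)
obs 11: x=5 → posterior Gamma(47, 27/2)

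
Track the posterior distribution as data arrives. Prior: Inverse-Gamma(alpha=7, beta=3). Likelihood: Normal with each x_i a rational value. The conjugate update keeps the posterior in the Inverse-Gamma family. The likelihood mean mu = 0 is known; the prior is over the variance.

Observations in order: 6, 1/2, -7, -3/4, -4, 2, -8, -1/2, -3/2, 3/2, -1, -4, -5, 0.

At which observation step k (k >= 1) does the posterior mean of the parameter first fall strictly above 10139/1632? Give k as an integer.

k = 5

obs 1: x=6 → posterior Inverse-Gamma(15/2, 21)
obs 2: x=1/2 → posterior Inverse-Gamma(8, 169/8)
obs 3: x=-7 → posterior Inverse-Gamma(17/2, 365/8)
obs 4: x=-3/4 → posterior Inverse-Gamma(9, 1469/32)
obs 5: x=-4 → posterior Inverse-Gamma(19/2, 1725/32)
obs 6: x=2 → posterior Inverse-Gamma(10, 1789/32)
obs 7: x=-8 → posterior Inverse-Gamma(21/2, 2813/32)
obs 8: x=-1/2 → posterior Inverse-Gamma(11, 2817/32)
obs 9: x=-3/2 → posterior Inverse-Gamma(23/2, 2853/32)
obs 10: x=3/2 → posterior Inverse-Gamma(12, 2889/32)
obs 11: x=-1 → posterior Inverse-Gamma(25/2, 2905/32)
obs 12: x=-4 → posterior Inverse-Gamma(13, 3161/32)
obs 13: x=-5 → posterior Inverse-Gamma(27/2, 3561/32)
obs 14: x=0 → posterior Inverse-Gamma(14, 3561/32)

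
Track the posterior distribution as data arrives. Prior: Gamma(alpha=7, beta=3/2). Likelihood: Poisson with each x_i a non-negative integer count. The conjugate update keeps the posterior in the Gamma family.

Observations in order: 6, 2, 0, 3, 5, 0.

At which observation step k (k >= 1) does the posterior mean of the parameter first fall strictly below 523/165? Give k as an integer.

k = 6

obs 1: x=6 → posterior Gamma(13, 5/2)
obs 2: x=2 → posterior Gamma(15, 7/2)
obs 3: x=0 → posterior Gamma(15, 9/2)
obs 4: x=3 → posterior Gamma(18, 11/2)
obs 5: x=5 → posterior Gamma(23, 13/2)
obs 6: x=0 → posterior Gamma(23, 15/2)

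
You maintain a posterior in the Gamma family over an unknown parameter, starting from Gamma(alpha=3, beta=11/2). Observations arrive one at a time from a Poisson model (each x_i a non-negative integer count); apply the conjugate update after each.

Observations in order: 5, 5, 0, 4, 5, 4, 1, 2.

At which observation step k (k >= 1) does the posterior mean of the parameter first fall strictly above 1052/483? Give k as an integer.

k = 6

obs 1: x=5 → posterior Gamma(8, 13/2)
obs 2: x=5 → posterior Gamma(13, 15/2)
obs 3: x=0 → posterior Gamma(13, 17/2)
obs 4: x=4 → posterior Gamma(17, 19/2)
obs 5: x=5 → posterior Gamma(22, 21/2)
obs 6: x=4 → posterior Gamma(26, 23/2)
obs 7: x=1 → posterior Gamma(27, 25/2)
obs 8: x=2 → posterior Gamma(29, 27/2)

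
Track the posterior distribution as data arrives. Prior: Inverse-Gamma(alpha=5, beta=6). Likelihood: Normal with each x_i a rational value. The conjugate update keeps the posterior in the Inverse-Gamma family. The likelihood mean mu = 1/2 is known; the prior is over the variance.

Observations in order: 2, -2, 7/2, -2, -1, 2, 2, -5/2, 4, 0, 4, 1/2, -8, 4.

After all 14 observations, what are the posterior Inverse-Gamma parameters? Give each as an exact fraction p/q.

alpha=12, beta=643/8

obs 1: x=2 → posterior Inverse-Gamma(11/2, 57/8)
obs 2: x=-2 → posterior Inverse-Gamma(6, 41/4)
obs 3: x=7/2 → posterior Inverse-Gamma(13/2, 59/4)
obs 4: x=-2 → posterior Inverse-Gamma(7, 143/8)
obs 5: x=-1 → posterior Inverse-Gamma(15/2, 19)
obs 6: x=2 → posterior Inverse-Gamma(8, 161/8)
obs 7: x=2 → posterior Inverse-Gamma(17/2, 85/4)
obs 8: x=-5/2 → posterior Inverse-Gamma(9, 103/4)
obs 9: x=4 → posterior Inverse-Gamma(19/2, 255/8)
obs 10: x=0 → posterior Inverse-Gamma(10, 32)
obs 11: x=4 → posterior Inverse-Gamma(21/2, 305/8)
obs 12: x=1/2 → posterior Inverse-Gamma(11, 305/8)
obs 13: x=-8 → posterior Inverse-Gamma(23/2, 297/4)
obs 14: x=4 → posterior Inverse-Gamma(12, 643/8)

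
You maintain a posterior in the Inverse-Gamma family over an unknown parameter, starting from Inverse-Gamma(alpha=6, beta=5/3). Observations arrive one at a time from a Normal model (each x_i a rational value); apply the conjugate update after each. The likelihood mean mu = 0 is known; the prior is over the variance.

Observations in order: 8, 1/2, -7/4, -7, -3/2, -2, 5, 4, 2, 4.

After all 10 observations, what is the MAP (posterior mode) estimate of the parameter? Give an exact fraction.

8971/1152

obs 1: x=8 → posterior Inverse-Gamma(13/2, 101/3)
obs 2: x=1/2 → posterior Inverse-Gamma(7, 811/24)
obs 3: x=-7/4 → posterior Inverse-Gamma(15/2, 3391/96)
obs 4: x=-7 → posterior Inverse-Gamma(8, 5743/96)
obs 5: x=-3/2 → posterior Inverse-Gamma(17/2, 5851/96)
obs 6: x=-2 → posterior Inverse-Gamma(9, 6043/96)
obs 7: x=5 → posterior Inverse-Gamma(19/2, 7243/96)
obs 8: x=4 → posterior Inverse-Gamma(10, 8011/96)
obs 9: x=2 → posterior Inverse-Gamma(21/2, 8203/96)
obs 10: x=4 → posterior Inverse-Gamma(11, 8971/96)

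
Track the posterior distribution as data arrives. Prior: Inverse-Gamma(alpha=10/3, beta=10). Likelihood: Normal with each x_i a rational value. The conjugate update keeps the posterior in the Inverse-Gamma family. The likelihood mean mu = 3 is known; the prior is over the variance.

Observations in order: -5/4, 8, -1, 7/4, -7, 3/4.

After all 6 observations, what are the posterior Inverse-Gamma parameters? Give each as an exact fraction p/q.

alpha=19/3, beta=2971/32

obs 1: x=-5/4 → posterior Inverse-Gamma(23/6, 609/32)
obs 2: x=8 → posterior Inverse-Gamma(13/3, 1009/32)
obs 3: x=-1 → posterior Inverse-Gamma(29/6, 1265/32)
obs 4: x=7/4 → posterior Inverse-Gamma(16/3, 645/16)
obs 5: x=-7 → posterior Inverse-Gamma(35/6, 1445/16)
obs 6: x=3/4 → posterior Inverse-Gamma(19/3, 2971/32)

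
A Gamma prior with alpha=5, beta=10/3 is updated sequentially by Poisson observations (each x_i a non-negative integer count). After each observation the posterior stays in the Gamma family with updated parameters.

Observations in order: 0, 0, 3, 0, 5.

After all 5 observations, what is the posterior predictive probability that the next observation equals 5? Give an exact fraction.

80023705959320068359375/3996561798506898509529088

obs 1: x=0 → posterior Gamma(5, 13/3)
obs 2: x=0 → posterior Gamma(5, 16/3)
obs 3: x=3 → posterior Gamma(8, 19/3)
obs 4: x=0 → posterior Gamma(8, 22/3)
obs 5: x=5 → posterior Gamma(13, 25/3)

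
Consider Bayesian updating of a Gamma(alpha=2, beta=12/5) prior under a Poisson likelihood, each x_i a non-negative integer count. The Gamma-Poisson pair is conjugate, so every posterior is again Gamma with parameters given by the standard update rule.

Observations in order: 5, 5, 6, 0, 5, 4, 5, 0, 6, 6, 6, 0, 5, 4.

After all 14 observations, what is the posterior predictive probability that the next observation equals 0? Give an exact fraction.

82227538668372064670993345937638851181555852299742323973342098888986780263056363494264841643444780080138937171968/2701692421182583252157612500707899108631404055386867115338832464689874182960452428015820427860986676782501727065223

obs 1: x=5 → posterior Gamma(7, 17/5)
obs 2: x=5 → posterior Gamma(12, 22/5)
obs 3: x=6 → posterior Gamma(18, 27/5)
obs 4: x=0 → posterior Gamma(18, 32/5)
obs 5: x=5 → posterior Gamma(23, 37/5)
obs 6: x=4 → posterior Gamma(27, 42/5)
obs 7: x=5 → posterior Gamma(32, 47/5)
obs 8: x=0 → posterior Gamma(32, 52/5)
obs 9: x=6 → posterior Gamma(38, 57/5)
obs 10: x=6 → posterior Gamma(44, 62/5)
obs 11: x=6 → posterior Gamma(50, 67/5)
obs 12: x=0 → posterior Gamma(50, 72/5)
obs 13: x=5 → posterior Gamma(55, 77/5)
obs 14: x=4 → posterior Gamma(59, 82/5)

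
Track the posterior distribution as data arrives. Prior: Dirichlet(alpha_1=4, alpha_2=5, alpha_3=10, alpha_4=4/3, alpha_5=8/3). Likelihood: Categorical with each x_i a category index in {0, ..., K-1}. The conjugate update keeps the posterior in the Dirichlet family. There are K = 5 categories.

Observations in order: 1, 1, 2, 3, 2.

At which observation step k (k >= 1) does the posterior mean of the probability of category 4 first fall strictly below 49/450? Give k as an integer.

k = 2

obs 1: x=1 → posterior Dirichlet(4, 6, 10, 4/3, 8/3)
obs 2: x=1 → posterior Dirichlet(4, 7, 10, 4/3, 8/3)
obs 3: x=2 → posterior Dirichlet(4, 7, 11, 4/3, 8/3)
obs 4: x=3 → posterior Dirichlet(4, 7, 11, 7/3, 8/3)
obs 5: x=2 → posterior Dirichlet(4, 7, 12, 7/3, 8/3)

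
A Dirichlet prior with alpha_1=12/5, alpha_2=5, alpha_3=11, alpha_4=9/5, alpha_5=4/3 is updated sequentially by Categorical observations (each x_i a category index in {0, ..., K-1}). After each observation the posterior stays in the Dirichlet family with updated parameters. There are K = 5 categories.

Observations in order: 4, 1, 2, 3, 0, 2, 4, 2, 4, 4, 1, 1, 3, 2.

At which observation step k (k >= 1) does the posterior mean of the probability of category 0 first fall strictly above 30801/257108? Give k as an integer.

obs 1: x=4 → posterior Dirichlet(12/5, 5, 11, 9/5, 7/3)
obs 2: x=1 → posterior Dirichlet(12/5, 6, 11, 9/5, 7/3)
obs 3: x=2 → posterior Dirichlet(12/5, 6, 12, 9/5, 7/3)
obs 4: x=3 → posterior Dirichlet(12/5, 6, 12, 14/5, 7/3)
obs 5: x=0 → posterior Dirichlet(17/5, 6, 12, 14/5, 7/3)
obs 6: x=2 → posterior Dirichlet(17/5, 6, 13, 14/5, 7/3)
obs 7: x=4 → posterior Dirichlet(17/5, 6, 13, 14/5, 10/3)
obs 8: x=2 → posterior Dirichlet(17/5, 6, 14, 14/5, 10/3)
obs 9: x=4 → posterior Dirichlet(17/5, 6, 14, 14/5, 13/3)
obs 10: x=4 → posterior Dirichlet(17/5, 6, 14, 14/5, 16/3)
obs 11: x=1 → posterior Dirichlet(17/5, 7, 14, 14/5, 16/3)
obs 12: x=1 → posterior Dirichlet(17/5, 8, 14, 14/5, 16/3)
obs 13: x=3 → posterior Dirichlet(17/5, 8, 14, 19/5, 16/3)
obs 14: x=2 → posterior Dirichlet(17/5, 8, 15, 19/5, 16/3)

k = 5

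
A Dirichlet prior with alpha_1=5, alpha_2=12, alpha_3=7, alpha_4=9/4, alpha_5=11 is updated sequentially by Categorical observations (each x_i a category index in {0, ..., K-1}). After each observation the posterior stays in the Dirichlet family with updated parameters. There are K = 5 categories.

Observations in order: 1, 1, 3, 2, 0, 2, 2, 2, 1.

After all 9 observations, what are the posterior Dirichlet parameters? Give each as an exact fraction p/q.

obs 1: x=1 → posterior Dirichlet(5, 13, 7, 9/4, 11)
obs 2: x=1 → posterior Dirichlet(5, 14, 7, 9/4, 11)
obs 3: x=3 → posterior Dirichlet(5, 14, 7, 13/4, 11)
obs 4: x=2 → posterior Dirichlet(5, 14, 8, 13/4, 11)
obs 5: x=0 → posterior Dirichlet(6, 14, 8, 13/4, 11)
obs 6: x=2 → posterior Dirichlet(6, 14, 9, 13/4, 11)
obs 7: x=2 → posterior Dirichlet(6, 14, 10, 13/4, 11)
obs 8: x=2 → posterior Dirichlet(6, 14, 11, 13/4, 11)
obs 9: x=1 → posterior Dirichlet(6, 15, 11, 13/4, 11)

alpha_1=6, alpha_2=15, alpha_3=11, alpha_4=13/4, alpha_5=11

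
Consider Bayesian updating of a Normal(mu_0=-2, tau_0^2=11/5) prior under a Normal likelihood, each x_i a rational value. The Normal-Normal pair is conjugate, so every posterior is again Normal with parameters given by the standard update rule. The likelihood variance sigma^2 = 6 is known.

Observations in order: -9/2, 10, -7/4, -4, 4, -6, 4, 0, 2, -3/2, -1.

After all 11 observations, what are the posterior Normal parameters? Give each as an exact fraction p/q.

obs 1: x=-9/2 → posterior Normal(-219/82, 66/41)
obs 2: x=10 → posterior Normal(1/104, 33/26)
obs 3: x=-7/4 → posterior Normal(-25/84, 22/21)
obs 4: x=-4 → posterior Normal(-251/296, 33/37)
obs 5: x=4 → posterior Normal(-15/68, 66/85)
obs 6: x=-6 → posterior Normal(-113/128, 11/16)
obs 7: x=4 → posterior Normal(-163/428, 66/107)
obs 8: x=0 → posterior Normal(-163/472, 33/59)
obs 9: x=2 → posterior Normal(-25/172, 22/43)
obs 10: x=-3/2 → posterior Normal(-141/560, 33/70)
obs 11: x=-1 → posterior Normal(-185/604, 66/151)

mu_0=-185/604, tau_0^2=66/151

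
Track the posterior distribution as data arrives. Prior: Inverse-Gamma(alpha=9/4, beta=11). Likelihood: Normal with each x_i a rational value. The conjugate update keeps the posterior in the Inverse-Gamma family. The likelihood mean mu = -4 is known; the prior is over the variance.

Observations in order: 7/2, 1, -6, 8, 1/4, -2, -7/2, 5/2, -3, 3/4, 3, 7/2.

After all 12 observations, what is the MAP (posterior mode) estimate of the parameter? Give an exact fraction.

obs 1: x=7/2 → posterior Inverse-Gamma(11/4, 313/8)
obs 2: x=1 → posterior Inverse-Gamma(13/4, 413/8)
obs 3: x=-6 → posterior Inverse-Gamma(15/4, 429/8)
obs 4: x=8 → posterior Inverse-Gamma(17/4, 1005/8)
obs 5: x=1/4 → posterior Inverse-Gamma(19/4, 4309/32)
obs 6: x=-2 → posterior Inverse-Gamma(21/4, 4373/32)
obs 7: x=-7/2 → posterior Inverse-Gamma(23/4, 4377/32)
obs 8: x=5/2 → posterior Inverse-Gamma(25/4, 5053/32)
obs 9: x=-3 → posterior Inverse-Gamma(27/4, 5069/32)
obs 10: x=3/4 → posterior Inverse-Gamma(29/4, 2715/16)
obs 11: x=3 → posterior Inverse-Gamma(31/4, 3107/16)
obs 12: x=7/2 → posterior Inverse-Gamma(33/4, 3557/16)

3557/148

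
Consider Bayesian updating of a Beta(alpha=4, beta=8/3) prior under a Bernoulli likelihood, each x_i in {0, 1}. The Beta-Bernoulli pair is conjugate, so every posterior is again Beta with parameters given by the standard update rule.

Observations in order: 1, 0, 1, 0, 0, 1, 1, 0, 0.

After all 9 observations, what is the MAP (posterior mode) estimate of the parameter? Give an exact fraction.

21/41

obs 1: x=1 → posterior Beta(5, 8/3)
obs 2: x=0 → posterior Beta(5, 11/3)
obs 3: x=1 → posterior Beta(6, 11/3)
obs 4: x=0 → posterior Beta(6, 14/3)
obs 5: x=0 → posterior Beta(6, 17/3)
obs 6: x=1 → posterior Beta(7, 17/3)
obs 7: x=1 → posterior Beta(8, 17/3)
obs 8: x=0 → posterior Beta(8, 20/3)
obs 9: x=0 → posterior Beta(8, 23/3)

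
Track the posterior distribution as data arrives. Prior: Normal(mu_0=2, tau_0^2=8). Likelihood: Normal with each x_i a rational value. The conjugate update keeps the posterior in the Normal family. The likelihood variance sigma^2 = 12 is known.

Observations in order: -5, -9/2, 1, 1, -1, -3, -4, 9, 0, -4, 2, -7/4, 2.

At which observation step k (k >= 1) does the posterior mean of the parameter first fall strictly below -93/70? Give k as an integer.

k = 2

obs 1: x=-5 → posterior Normal(-4/5, 24/5)
obs 2: x=-9/2 → posterior Normal(-13/7, 24/7)
obs 3: x=1 → posterior Normal(-11/9, 8/3)
obs 4: x=1 → posterior Normal(-9/11, 24/11)
obs 5: x=-1 → posterior Normal(-11/13, 24/13)
obs 6: x=-3 → posterior Normal(-17/15, 8/5)
obs 7: x=-4 → posterior Normal(-25/17, 24/17)
obs 8: x=9 → posterior Normal(-7/19, 24/19)
obs 9: x=0 → posterior Normal(-1/3, 8/7)
obs 10: x=-4 → posterior Normal(-15/23, 24/23)
obs 11: x=2 → posterior Normal(-11/25, 24/25)
obs 12: x=-7/4 → posterior Normal(-29/54, 8/9)
obs 13: x=2 → posterior Normal(-21/58, 24/29)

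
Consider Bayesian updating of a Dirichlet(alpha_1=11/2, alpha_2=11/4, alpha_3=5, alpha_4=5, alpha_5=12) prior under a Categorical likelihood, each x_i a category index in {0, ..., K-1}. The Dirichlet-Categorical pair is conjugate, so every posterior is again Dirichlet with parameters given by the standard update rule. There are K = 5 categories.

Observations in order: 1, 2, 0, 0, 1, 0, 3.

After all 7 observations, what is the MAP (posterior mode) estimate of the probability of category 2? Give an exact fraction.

20/129

obs 1: x=1 → posterior Dirichlet(11/2, 15/4, 5, 5, 12)
obs 2: x=2 → posterior Dirichlet(11/2, 15/4, 6, 5, 12)
obs 3: x=0 → posterior Dirichlet(13/2, 15/4, 6, 5, 12)
obs 4: x=0 → posterior Dirichlet(15/2, 15/4, 6, 5, 12)
obs 5: x=1 → posterior Dirichlet(15/2, 19/4, 6, 5, 12)
obs 6: x=0 → posterior Dirichlet(17/2, 19/4, 6, 5, 12)
obs 7: x=3 → posterior Dirichlet(17/2, 19/4, 6, 6, 12)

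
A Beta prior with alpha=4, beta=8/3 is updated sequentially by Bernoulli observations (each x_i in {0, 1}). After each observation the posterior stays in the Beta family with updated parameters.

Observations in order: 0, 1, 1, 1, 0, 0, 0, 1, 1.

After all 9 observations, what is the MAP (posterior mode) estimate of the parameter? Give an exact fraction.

obs 1: x=0 → posterior Beta(4, 11/3)
obs 2: x=1 → posterior Beta(5, 11/3)
obs 3: x=1 → posterior Beta(6, 11/3)
obs 4: x=1 → posterior Beta(7, 11/3)
obs 5: x=0 → posterior Beta(7, 14/3)
obs 6: x=0 → posterior Beta(7, 17/3)
obs 7: x=0 → posterior Beta(7, 20/3)
obs 8: x=1 → posterior Beta(8, 20/3)
obs 9: x=1 → posterior Beta(9, 20/3)

24/41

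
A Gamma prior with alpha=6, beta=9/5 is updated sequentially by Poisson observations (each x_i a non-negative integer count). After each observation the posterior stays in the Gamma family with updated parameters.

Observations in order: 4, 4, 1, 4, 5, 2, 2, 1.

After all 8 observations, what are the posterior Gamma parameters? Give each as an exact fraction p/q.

obs 1: x=4 → posterior Gamma(10, 14/5)
obs 2: x=4 → posterior Gamma(14, 19/5)
obs 3: x=1 → posterior Gamma(15, 24/5)
obs 4: x=4 → posterior Gamma(19, 29/5)
obs 5: x=5 → posterior Gamma(24, 34/5)
obs 6: x=2 → posterior Gamma(26, 39/5)
obs 7: x=2 → posterior Gamma(28, 44/5)
obs 8: x=1 → posterior Gamma(29, 49/5)

alpha=29, beta=49/5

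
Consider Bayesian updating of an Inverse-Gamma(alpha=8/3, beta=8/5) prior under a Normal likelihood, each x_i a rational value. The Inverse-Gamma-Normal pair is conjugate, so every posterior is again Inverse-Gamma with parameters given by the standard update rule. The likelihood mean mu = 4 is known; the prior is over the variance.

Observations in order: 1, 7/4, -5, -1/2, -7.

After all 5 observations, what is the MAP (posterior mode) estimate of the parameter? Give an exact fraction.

57483/2960

obs 1: x=1 → posterior Inverse-Gamma(19/6, 61/10)
obs 2: x=7/4 → posterior Inverse-Gamma(11/3, 1381/160)
obs 3: x=-5 → posterior Inverse-Gamma(25/6, 7861/160)
obs 4: x=-1/2 → posterior Inverse-Gamma(14/3, 9481/160)
obs 5: x=-7 → posterior Inverse-Gamma(31/6, 19161/160)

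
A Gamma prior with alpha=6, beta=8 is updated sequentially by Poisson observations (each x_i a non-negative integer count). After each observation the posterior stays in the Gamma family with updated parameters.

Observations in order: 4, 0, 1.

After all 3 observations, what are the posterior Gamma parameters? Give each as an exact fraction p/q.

alpha=11, beta=11

obs 1: x=4 → posterior Gamma(10, 9)
obs 2: x=0 → posterior Gamma(10, 10)
obs 3: x=1 → posterior Gamma(11, 11)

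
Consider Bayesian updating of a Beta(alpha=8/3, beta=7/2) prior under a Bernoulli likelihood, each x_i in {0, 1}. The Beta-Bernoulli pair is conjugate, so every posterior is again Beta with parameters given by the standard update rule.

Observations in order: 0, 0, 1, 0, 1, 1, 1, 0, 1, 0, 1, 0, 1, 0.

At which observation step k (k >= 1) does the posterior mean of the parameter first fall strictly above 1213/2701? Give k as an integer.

k = 6

obs 1: x=0 → posterior Beta(8/3, 9/2)
obs 2: x=0 → posterior Beta(8/3, 11/2)
obs 3: x=1 → posterior Beta(11/3, 11/2)
obs 4: x=0 → posterior Beta(11/3, 13/2)
obs 5: x=1 → posterior Beta(14/3, 13/2)
obs 6: x=1 → posterior Beta(17/3, 13/2)
obs 7: x=1 → posterior Beta(20/3, 13/2)
obs 8: x=0 → posterior Beta(20/3, 15/2)
obs 9: x=1 → posterior Beta(23/3, 15/2)
obs 10: x=0 → posterior Beta(23/3, 17/2)
obs 11: x=1 → posterior Beta(26/3, 17/2)
obs 12: x=0 → posterior Beta(26/3, 19/2)
obs 13: x=1 → posterior Beta(29/3, 19/2)
obs 14: x=0 → posterior Beta(29/3, 21/2)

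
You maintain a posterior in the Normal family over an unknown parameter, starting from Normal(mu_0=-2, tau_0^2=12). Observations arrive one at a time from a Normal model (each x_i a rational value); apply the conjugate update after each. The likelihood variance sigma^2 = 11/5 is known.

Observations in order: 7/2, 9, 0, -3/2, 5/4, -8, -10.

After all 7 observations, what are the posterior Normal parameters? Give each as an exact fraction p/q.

mu_0=-367/431, tau_0^2=132/431

obs 1: x=7/2 → posterior Normal(188/71, 132/71)
obs 2: x=9 → posterior Normal(728/131, 132/131)
obs 3: x=0 → posterior Normal(728/191, 132/191)
obs 4: x=-3/2 → posterior Normal(638/251, 132/251)
obs 5: x=5/4 → posterior Normal(713/311, 132/311)
obs 6: x=-8 → posterior Normal(233/371, 132/371)
obs 7: x=-10 → posterior Normal(-367/431, 132/431)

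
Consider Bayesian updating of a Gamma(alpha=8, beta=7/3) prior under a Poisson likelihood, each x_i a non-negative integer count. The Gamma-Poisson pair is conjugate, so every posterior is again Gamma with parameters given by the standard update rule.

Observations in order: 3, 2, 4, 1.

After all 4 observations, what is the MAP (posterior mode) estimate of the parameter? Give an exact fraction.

51/19

obs 1: x=3 → posterior Gamma(11, 10/3)
obs 2: x=2 → posterior Gamma(13, 13/3)
obs 3: x=4 → posterior Gamma(17, 16/3)
obs 4: x=1 → posterior Gamma(18, 19/3)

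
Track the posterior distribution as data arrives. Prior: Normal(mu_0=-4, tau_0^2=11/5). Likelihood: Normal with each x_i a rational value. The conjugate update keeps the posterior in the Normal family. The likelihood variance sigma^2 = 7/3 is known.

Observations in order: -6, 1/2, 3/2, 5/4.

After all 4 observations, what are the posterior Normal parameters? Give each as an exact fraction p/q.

obs 1: x=-6 → posterior Normal(-169/34, 77/68)
obs 2: x=1/2 → posterior Normal(-643/202, 77/101)
obs 3: x=3/2 → posterior Normal(-136/67, 77/134)
obs 4: x=5/4 → posterior Normal(-923/668, 77/167)

mu_0=-923/668, tau_0^2=77/167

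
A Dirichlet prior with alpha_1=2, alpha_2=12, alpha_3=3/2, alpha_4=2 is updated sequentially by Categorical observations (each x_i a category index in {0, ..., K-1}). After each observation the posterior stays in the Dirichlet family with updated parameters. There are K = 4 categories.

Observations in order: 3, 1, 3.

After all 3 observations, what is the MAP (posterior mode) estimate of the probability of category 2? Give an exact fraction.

obs 1: x=3 → posterior Dirichlet(2, 12, 3/2, 3)
obs 2: x=1 → posterior Dirichlet(2, 13, 3/2, 3)
obs 3: x=3 → posterior Dirichlet(2, 13, 3/2, 4)

1/33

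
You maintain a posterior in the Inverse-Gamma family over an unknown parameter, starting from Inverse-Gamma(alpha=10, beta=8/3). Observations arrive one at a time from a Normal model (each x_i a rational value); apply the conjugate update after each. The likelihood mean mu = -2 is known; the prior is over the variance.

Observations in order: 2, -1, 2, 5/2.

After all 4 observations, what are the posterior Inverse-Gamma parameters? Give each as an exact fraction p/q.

alpha=12, beta=703/24

obs 1: x=2 → posterior Inverse-Gamma(21/2, 32/3)
obs 2: x=-1 → posterior Inverse-Gamma(11, 67/6)
obs 3: x=2 → posterior Inverse-Gamma(23/2, 115/6)
obs 4: x=5/2 → posterior Inverse-Gamma(12, 703/24)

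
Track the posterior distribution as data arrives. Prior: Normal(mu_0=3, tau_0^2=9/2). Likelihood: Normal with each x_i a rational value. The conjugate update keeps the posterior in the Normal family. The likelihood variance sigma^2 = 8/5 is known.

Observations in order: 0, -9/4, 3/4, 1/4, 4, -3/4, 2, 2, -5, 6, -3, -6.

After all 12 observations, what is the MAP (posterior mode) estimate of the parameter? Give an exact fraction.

-21/278

obs 1: x=0 → posterior Normal(48/61, 72/61)
obs 2: x=-9/4 → posterior Normal(-213/424, 36/53)
obs 3: x=3/4 → posterior Normal(-39/302, 72/151)
obs 4: x=1/4 → posterior Normal(-33/784, 18/49)
obs 5: x=4 → posterior Normal(687/964, 72/241)
obs 6: x=-3/4 → posterior Normal(69/143, 36/143)
obs 7: x=2 → posterior Normal(228/331, 72/331)
obs 8: x=2 → posterior Normal(159/188, 9/47)
obs 9: x=-5 → posterior Normal(93/421, 72/421)
obs 10: x=6 → posterior Normal(363/466, 36/233)
obs 11: x=-3 → posterior Normal(228/511, 72/511)
obs 12: x=-6 → posterior Normal(-21/278, 18/139)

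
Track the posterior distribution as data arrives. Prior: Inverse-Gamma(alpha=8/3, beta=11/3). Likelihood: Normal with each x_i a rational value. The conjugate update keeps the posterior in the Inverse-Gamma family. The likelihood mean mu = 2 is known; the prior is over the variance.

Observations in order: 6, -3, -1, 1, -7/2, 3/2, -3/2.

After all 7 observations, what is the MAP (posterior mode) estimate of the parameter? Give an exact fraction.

1213/172

obs 1: x=6 → posterior Inverse-Gamma(19/6, 35/3)
obs 2: x=-3 → posterior Inverse-Gamma(11/3, 145/6)
obs 3: x=-1 → posterior Inverse-Gamma(25/6, 86/3)
obs 4: x=1 → posterior Inverse-Gamma(14/3, 175/6)
obs 5: x=-7/2 → posterior Inverse-Gamma(31/6, 1063/24)
obs 6: x=3/2 → posterior Inverse-Gamma(17/3, 533/12)
obs 7: x=-3/2 → posterior Inverse-Gamma(37/6, 1213/24)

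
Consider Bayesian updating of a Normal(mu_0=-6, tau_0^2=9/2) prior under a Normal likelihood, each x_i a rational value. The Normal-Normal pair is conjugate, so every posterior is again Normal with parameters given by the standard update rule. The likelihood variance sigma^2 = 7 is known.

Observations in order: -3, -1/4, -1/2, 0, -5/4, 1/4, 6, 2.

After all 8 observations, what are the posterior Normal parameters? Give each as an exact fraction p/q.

mu_0=-219/344, tau_0^2=63/86

obs 1: x=-3 → posterior Normal(-111/23, 63/23)
obs 2: x=-1/4 → posterior Normal(-453/128, 63/32)
obs 3: x=-1/2 → posterior Normal(-471/164, 63/41)
obs 4: x=0 → posterior Normal(-471/200, 63/50)
obs 5: x=-5/4 → posterior Normal(-129/59, 63/59)
obs 6: x=1/4 → posterior Normal(-507/272, 63/68)
obs 7: x=6 → posterior Normal(-291/308, 9/11)
obs 8: x=2 → posterior Normal(-219/344, 63/86)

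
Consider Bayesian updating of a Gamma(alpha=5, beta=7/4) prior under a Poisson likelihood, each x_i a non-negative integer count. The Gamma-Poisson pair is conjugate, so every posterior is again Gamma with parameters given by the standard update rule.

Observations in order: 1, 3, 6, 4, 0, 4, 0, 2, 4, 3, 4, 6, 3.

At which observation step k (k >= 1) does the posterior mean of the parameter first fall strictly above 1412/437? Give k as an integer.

obs 1: x=1 → posterior Gamma(6, 11/4)
obs 2: x=3 → posterior Gamma(9, 15/4)
obs 3: x=6 → posterior Gamma(15, 19/4)
obs 4: x=4 → posterior Gamma(19, 23/4)
obs 5: x=0 → posterior Gamma(19, 27/4)
obs 6: x=4 → posterior Gamma(23, 31/4)
obs 7: x=0 → posterior Gamma(23, 35/4)
obs 8: x=2 → posterior Gamma(25, 39/4)
obs 9: x=4 → posterior Gamma(29, 43/4)
obs 10: x=3 → posterior Gamma(32, 47/4)
obs 11: x=4 → posterior Gamma(36, 51/4)
obs 12: x=6 → posterior Gamma(42, 55/4)
obs 13: x=3 → posterior Gamma(45, 59/4)

k = 4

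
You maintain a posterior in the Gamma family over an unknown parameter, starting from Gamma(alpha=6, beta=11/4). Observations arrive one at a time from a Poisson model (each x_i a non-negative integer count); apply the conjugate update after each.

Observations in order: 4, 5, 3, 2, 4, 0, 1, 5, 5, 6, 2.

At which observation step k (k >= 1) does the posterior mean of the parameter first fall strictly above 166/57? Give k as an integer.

k = 2

obs 1: x=4 → posterior Gamma(10, 15/4)
obs 2: x=5 → posterior Gamma(15, 19/4)
obs 3: x=3 → posterior Gamma(18, 23/4)
obs 4: x=2 → posterior Gamma(20, 27/4)
obs 5: x=4 → posterior Gamma(24, 31/4)
obs 6: x=0 → posterior Gamma(24, 35/4)
obs 7: x=1 → posterior Gamma(25, 39/4)
obs 8: x=5 → posterior Gamma(30, 43/4)
obs 9: x=5 → posterior Gamma(35, 47/4)
obs 10: x=6 → posterior Gamma(41, 51/4)
obs 11: x=2 → posterior Gamma(43, 55/4)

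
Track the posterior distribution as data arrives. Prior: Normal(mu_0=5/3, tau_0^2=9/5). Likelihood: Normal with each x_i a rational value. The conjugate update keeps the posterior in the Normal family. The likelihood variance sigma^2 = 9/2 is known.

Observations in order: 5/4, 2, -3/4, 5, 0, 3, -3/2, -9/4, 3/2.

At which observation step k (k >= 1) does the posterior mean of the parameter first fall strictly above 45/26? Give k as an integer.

obs 1: x=5/4 → posterior Normal(65/42, 9/7)
obs 2: x=2 → posterior Normal(89/54, 1)
obs 3: x=-3/4 → posterior Normal(40/33, 9/11)
obs 4: x=5 → posterior Normal(70/39, 9/13)
obs 5: x=0 → posterior Normal(14/9, 3/5)
obs 6: x=3 → posterior Normal(88/51, 9/17)
obs 7: x=-3/2 → posterior Normal(79/57, 9/19)
obs 8: x=-9/4 → posterior Normal(131/126, 3/7)
obs 9: x=3/2 → posterior Normal(149/138, 9/23)

k = 4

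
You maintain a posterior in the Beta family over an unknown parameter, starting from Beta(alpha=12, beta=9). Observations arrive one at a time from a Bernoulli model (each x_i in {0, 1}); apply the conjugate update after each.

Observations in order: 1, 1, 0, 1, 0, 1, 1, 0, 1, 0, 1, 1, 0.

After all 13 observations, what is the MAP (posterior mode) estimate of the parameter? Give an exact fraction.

19/32

obs 1: x=1 → posterior Beta(13, 9)
obs 2: x=1 → posterior Beta(14, 9)
obs 3: x=0 → posterior Beta(14, 10)
obs 4: x=1 → posterior Beta(15, 10)
obs 5: x=0 → posterior Beta(15, 11)
obs 6: x=1 → posterior Beta(16, 11)
obs 7: x=1 → posterior Beta(17, 11)
obs 8: x=0 → posterior Beta(17, 12)
obs 9: x=1 → posterior Beta(18, 12)
obs 10: x=0 → posterior Beta(18, 13)
obs 11: x=1 → posterior Beta(19, 13)
obs 12: x=1 → posterior Beta(20, 13)
obs 13: x=0 → posterior Beta(20, 14)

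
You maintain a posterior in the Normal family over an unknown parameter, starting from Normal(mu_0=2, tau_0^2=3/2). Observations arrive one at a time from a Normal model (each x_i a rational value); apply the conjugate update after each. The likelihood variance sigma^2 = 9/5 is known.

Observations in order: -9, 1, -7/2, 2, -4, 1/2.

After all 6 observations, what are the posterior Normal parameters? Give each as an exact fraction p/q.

obs 1: x=-9 → posterior Normal(-3, 9/11)
obs 2: x=1 → posterior Normal(-7/4, 9/16)
obs 3: x=-7/2 → posterior Normal(-13/6, 3/7)
obs 4: x=2 → posterior Normal(-71/52, 9/26)
obs 5: x=-4 → posterior Normal(-111/62, 9/31)
obs 6: x=1/2 → posterior Normal(-53/36, 1/4)

mu_0=-53/36, tau_0^2=1/4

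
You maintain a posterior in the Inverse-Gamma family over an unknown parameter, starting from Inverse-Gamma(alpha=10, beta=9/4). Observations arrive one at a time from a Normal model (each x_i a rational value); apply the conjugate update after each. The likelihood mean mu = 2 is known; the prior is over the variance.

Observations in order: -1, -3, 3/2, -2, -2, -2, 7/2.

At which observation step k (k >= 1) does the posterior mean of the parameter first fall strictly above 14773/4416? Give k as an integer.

obs 1: x=-1 → posterior Inverse-Gamma(21/2, 27/4)
obs 2: x=-3 → posterior Inverse-Gamma(11, 77/4)
obs 3: x=3/2 → posterior Inverse-Gamma(23/2, 155/8)
obs 4: x=-2 → posterior Inverse-Gamma(12, 219/8)
obs 5: x=-2 → posterior Inverse-Gamma(25/2, 283/8)
obs 6: x=-2 → posterior Inverse-Gamma(13, 347/8)
obs 7: x=7/2 → posterior Inverse-Gamma(27/2, 89/2)

k = 6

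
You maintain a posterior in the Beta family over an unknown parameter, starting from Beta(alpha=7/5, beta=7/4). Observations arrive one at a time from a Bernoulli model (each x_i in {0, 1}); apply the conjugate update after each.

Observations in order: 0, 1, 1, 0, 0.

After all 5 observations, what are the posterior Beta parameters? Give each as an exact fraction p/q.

obs 1: x=0 → posterior Beta(7/5, 11/4)
obs 2: x=1 → posterior Beta(12/5, 11/4)
obs 3: x=1 → posterior Beta(17/5, 11/4)
obs 4: x=0 → posterior Beta(17/5, 15/4)
obs 5: x=0 → posterior Beta(17/5, 19/4)

alpha=17/5, beta=19/4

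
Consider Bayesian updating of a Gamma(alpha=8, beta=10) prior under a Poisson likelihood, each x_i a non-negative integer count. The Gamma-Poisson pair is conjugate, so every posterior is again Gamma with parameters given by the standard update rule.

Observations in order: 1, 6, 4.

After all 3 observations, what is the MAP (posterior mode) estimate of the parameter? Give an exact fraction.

obs 1: x=1 → posterior Gamma(9, 11)
obs 2: x=6 → posterior Gamma(15, 12)
obs 3: x=4 → posterior Gamma(19, 13)

18/13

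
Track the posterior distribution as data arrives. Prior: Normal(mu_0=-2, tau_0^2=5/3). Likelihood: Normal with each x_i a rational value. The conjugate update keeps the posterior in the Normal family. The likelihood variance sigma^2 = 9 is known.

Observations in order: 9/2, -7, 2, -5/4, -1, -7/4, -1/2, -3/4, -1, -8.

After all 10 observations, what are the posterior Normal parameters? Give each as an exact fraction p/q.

obs 1: x=9/2 → posterior Normal(-63/64, 45/32)
obs 2: x=-7 → posterior Normal(-133/74, 45/37)
obs 3: x=2 → posterior Normal(-113/84, 15/14)
obs 4: x=-5/4 → posterior Normal(-251/188, 45/47)
obs 5: x=-1 → posterior Normal(-271/208, 45/52)
obs 6: x=-7/4 → posterior Normal(-51/38, 15/19)
obs 7: x=-1/2 → posterior Normal(-79/62, 45/62)
obs 8: x=-3/4 → posterior Normal(-331/268, 45/67)
obs 9: x=-1 → posterior Normal(-39/32, 5/8)
obs 10: x=-8 → posterior Normal(-73/44, 45/77)

mu_0=-73/44, tau_0^2=45/77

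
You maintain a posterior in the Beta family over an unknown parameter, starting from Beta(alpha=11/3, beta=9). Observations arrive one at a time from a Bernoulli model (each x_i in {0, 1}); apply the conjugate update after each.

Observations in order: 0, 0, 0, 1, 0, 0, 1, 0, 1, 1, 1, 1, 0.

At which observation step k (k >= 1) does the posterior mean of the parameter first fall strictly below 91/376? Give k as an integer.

obs 1: x=0 → posterior Beta(11/3, 10)
obs 2: x=0 → posterior Beta(11/3, 11)
obs 3: x=0 → posterior Beta(11/3, 12)
obs 4: x=1 → posterior Beta(14/3, 12)
obs 5: x=0 → posterior Beta(14/3, 13)
obs 6: x=0 → posterior Beta(14/3, 14)
obs 7: x=1 → posterior Beta(17/3, 14)
obs 8: x=0 → posterior Beta(17/3, 15)
obs 9: x=1 → posterior Beta(20/3, 15)
obs 10: x=1 → posterior Beta(23/3, 15)
obs 11: x=1 → posterior Beta(26/3, 15)
obs 12: x=1 → posterior Beta(29/3, 15)
obs 13: x=0 → posterior Beta(29/3, 16)

k = 3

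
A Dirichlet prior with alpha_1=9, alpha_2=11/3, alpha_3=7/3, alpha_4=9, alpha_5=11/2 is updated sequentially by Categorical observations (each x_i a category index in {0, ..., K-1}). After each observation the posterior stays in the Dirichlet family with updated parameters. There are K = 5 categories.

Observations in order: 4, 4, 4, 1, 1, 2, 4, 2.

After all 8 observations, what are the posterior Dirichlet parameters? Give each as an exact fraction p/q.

obs 1: x=4 → posterior Dirichlet(9, 11/3, 7/3, 9, 13/2)
obs 2: x=4 → posterior Dirichlet(9, 11/3, 7/3, 9, 15/2)
obs 3: x=4 → posterior Dirichlet(9, 11/3, 7/3, 9, 17/2)
obs 4: x=1 → posterior Dirichlet(9, 14/3, 7/3, 9, 17/2)
obs 5: x=1 → posterior Dirichlet(9, 17/3, 7/3, 9, 17/2)
obs 6: x=2 → posterior Dirichlet(9, 17/3, 10/3, 9, 17/2)
obs 7: x=4 → posterior Dirichlet(9, 17/3, 10/3, 9, 19/2)
obs 8: x=2 → posterior Dirichlet(9, 17/3, 13/3, 9, 19/2)

alpha_1=9, alpha_2=17/3, alpha_3=13/3, alpha_4=9, alpha_5=19/2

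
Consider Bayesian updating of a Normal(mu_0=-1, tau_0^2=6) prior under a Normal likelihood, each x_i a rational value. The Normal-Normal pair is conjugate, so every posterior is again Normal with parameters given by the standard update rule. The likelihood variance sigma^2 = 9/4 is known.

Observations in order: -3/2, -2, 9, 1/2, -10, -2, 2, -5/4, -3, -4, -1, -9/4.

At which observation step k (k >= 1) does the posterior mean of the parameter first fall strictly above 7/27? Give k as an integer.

k = 3

obs 1: x=-3/2 → posterior Normal(-15/11, 18/11)
obs 2: x=-2 → posterior Normal(-31/19, 18/19)
obs 3: x=9 → posterior Normal(41/27, 2/3)
obs 4: x=1/2 → posterior Normal(9/7, 18/35)
obs 5: x=-10 → posterior Normal(-35/43, 18/43)
obs 6: x=-2 → posterior Normal(-1, 6/17)
obs 7: x=2 → posterior Normal(-35/59, 18/59)
obs 8: x=-5/4 → posterior Normal(-45/67, 18/67)
obs 9: x=-3 → posterior Normal(-23/25, 6/25)
obs 10: x=-4 → posterior Normal(-101/83, 18/83)
obs 11: x=-1 → posterior Normal(-109/91, 18/91)
obs 12: x=-9/4 → posterior Normal(-127/99, 2/11)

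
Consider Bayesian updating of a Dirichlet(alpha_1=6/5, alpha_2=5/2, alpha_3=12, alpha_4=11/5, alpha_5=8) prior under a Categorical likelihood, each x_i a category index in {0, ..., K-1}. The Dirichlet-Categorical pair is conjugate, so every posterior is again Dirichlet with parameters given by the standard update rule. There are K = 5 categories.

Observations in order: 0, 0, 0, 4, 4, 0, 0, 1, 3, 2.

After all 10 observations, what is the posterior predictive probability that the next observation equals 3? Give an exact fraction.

obs 1: x=0 → posterior Dirichlet(11/5, 5/2, 12, 11/5, 8)
obs 2: x=0 → posterior Dirichlet(16/5, 5/2, 12, 11/5, 8)
obs 3: x=0 → posterior Dirichlet(21/5, 5/2, 12, 11/5, 8)
obs 4: x=4 → posterior Dirichlet(21/5, 5/2, 12, 11/5, 9)
obs 5: x=4 → posterior Dirichlet(21/5, 5/2, 12, 11/5, 10)
obs 6: x=0 → posterior Dirichlet(26/5, 5/2, 12, 11/5, 10)
obs 7: x=0 → posterior Dirichlet(31/5, 5/2, 12, 11/5, 10)
obs 8: x=1 → posterior Dirichlet(31/5, 7/2, 12, 11/5, 10)
obs 9: x=3 → posterior Dirichlet(31/5, 7/2, 12, 16/5, 10)
obs 10: x=2 → posterior Dirichlet(31/5, 7/2, 13, 16/5, 10)

32/359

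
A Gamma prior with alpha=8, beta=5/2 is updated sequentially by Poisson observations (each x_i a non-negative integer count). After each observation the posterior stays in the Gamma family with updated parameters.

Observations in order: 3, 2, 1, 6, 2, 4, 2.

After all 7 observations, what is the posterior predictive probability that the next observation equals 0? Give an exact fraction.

obs 1: x=3 → posterior Gamma(11, 7/2)
obs 2: x=2 → posterior Gamma(13, 9/2)
obs 3: x=1 → posterior Gamma(14, 11/2)
obs 4: x=6 → posterior Gamma(20, 13/2)
obs 5: x=2 → posterior Gamma(22, 15/2)
obs 6: x=4 → posterior Gamma(26, 17/2)
obs 7: x=2 → posterior Gamma(28, 19/2)

638411683925748518131605316913942641/10523016528610349434285830688358359761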